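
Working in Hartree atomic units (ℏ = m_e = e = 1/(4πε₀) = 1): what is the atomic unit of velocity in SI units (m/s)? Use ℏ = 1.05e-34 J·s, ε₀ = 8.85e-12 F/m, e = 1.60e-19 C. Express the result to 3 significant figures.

2.19e6 m/s

The unique combination of the constants set to 1 with dimensions of velocity is v_au = e²/(4πε₀ℏ).
  = 2.56e-38 / 1.17e-44
  = 2.19e6 m/s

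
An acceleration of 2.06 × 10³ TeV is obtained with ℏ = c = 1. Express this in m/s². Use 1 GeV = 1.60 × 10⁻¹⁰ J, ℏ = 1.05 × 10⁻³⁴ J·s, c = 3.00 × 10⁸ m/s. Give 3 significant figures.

9.42 × 10³⁸ m/s²

Acceleration is [L]/[T]² = c·[E]/ℏ.
1 GeV → c/ℏ × (1 GeV in J) = 4.57 × 10³² m/s².
Convert the energy scale: 2.06 × 10³ TeV = 2.06 × 10⁶ GeV.
Result: 2.06 × 10⁶ × 4.57 × 10³² = 9.42 × 10³⁸ m/s².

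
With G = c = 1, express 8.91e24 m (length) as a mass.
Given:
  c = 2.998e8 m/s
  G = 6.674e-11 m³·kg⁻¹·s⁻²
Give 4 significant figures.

Length → mass via c²/G.
8.91e24 m × (c²/G) = 1.200e52 kg

1.200e52 kg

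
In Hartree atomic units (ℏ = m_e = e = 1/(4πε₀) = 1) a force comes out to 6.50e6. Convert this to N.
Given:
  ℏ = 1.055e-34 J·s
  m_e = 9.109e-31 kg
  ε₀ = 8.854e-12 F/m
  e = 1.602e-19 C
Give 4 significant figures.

0.5343 N

One atomic unit of force: F_au = E_h/a₀ = m_e²e⁶/((4πε₀)³ℏ⁴) = 8.220e-8 N.
6.50e6 × 8.220e-8 N = 0.5343 N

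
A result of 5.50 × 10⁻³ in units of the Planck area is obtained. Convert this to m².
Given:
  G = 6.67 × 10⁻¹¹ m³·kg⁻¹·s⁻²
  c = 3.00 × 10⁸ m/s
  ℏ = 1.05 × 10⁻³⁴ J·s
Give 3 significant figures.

1.43 × 10⁻⁷² m²

One Planck area: A_P = ℏG/c³ = 2.59 × 10⁻⁷⁰ m².
5.50 × 10⁻³ × 2.59 × 10⁻⁷⁰ m² = 1.43 × 10⁻⁷² m²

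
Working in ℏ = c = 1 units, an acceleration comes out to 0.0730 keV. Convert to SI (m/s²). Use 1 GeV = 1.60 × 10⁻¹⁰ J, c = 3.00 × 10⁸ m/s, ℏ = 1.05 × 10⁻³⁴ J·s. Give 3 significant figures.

Acceleration is [L]/[T]² = c·[E]/ℏ.
1 GeV → c/ℏ × (1 GeV in J) = 4.57 × 10³² m/s².
Convert the energy scale: 0.0730 keV = 7.30 × 10⁻⁸ GeV.
Result: 7.30 × 10⁻⁸ × 4.57 × 10³² = 3.34 × 10²⁵ m/s².

3.34 × 10²⁵ m/s²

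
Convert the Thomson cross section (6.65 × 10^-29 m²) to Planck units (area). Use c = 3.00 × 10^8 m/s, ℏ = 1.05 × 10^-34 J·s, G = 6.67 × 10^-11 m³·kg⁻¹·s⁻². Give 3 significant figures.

Planck area: A_P = ℏG/c³ = 2.59 × 10^-70 m².
6.65 × 10^-29 / 2.59 × 10^-70 = 2.56 × 10^41

2.56 × 10^41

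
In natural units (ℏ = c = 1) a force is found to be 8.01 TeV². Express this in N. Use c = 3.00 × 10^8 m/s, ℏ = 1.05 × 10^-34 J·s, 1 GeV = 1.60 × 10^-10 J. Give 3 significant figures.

6.51 × 10^12 N

Force is [E]/[L] = [E]²/(ℏc); restore (ℏc)⁻¹.
1 GeV² → 1/(ℏc) × (1 GeV in J)² = 8.13 × 10^5 N.
Convert the energy scale: 8.01 TeV² = 8.01 × 10^6 GeV².
Result: 8.01 × 10^6 × 8.13 × 10^5 = 6.51 × 10^12 N.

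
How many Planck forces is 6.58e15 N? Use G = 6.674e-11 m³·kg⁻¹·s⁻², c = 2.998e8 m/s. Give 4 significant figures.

Planck force: F_P = c⁴/G = 1.210e44 N.
6.58e15 / 1.210e44 = 5.436e-29

5.436e-29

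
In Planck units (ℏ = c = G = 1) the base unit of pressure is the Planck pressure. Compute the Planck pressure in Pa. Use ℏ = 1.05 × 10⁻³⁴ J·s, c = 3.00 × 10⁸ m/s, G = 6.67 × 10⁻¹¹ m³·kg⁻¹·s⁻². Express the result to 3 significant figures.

p_P = c⁷/(ℏG²)
  = 2.19 × 10⁵⁹ / 4.67 × 10⁻⁵⁵
  = 4.68 × 10¹¹³ Pa

4.68 × 10¹¹³ Pa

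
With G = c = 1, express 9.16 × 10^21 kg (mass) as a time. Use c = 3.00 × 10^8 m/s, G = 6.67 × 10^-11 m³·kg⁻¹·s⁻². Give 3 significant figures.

2.26 × 10^-14 s

Mass → time via G/c³.
9.16 × 10^21 kg × (G/c³) = 2.26 × 10^-14 s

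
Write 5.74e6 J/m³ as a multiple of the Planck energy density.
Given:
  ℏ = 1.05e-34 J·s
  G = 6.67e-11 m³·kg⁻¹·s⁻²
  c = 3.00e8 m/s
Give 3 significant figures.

Planck energy density: u_P = c⁷/(ℏG²) = 4.68e113 J/m³.
5.74e6 / 4.68e113 = 1.23e-107

1.23e-107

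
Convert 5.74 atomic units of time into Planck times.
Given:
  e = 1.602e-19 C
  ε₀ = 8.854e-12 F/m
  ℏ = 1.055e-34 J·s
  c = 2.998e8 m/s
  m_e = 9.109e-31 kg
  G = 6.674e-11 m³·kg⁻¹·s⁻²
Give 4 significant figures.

2.579e27

atomic unit of time: τ_au = (4πε₀)²ℏ³/(m_e e⁴) = 2.423e-17 s
Planck time: t_P = √(ℏG/c⁵) = 5.392e-44 s
5.74 × 2.423e-17 / 5.392e-44 = 2.579e27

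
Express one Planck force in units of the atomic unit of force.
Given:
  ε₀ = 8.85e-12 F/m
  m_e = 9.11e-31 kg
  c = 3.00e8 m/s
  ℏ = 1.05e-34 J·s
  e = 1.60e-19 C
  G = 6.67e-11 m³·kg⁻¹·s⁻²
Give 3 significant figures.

1.46e51

Planck force: F_P = c⁴/G = 1.21e44 N
atomic unit of force: F_au = E_h/a₀ = m_e²e⁶/((4πε₀)³ℏ⁴) = 8.33e-8 N
ratio = 1.21e44 / 8.33e-8 = 1.46e51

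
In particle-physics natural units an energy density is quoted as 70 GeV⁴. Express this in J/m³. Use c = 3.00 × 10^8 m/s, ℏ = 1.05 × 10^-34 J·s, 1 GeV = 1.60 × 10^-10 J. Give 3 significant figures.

1.47 × 10^39 J/m³

[E]/[L]³ = [E]⁴/(ℏc)³; restore (ℏc)⁻³.
1 GeV⁴ → 1/(ℏc)³ × (1 GeV in J)⁴ = 2.10 × 10^37 J/m³.
Result: 70 × 2.10 × 10^37 = 1.47 × 10^39 J/m³.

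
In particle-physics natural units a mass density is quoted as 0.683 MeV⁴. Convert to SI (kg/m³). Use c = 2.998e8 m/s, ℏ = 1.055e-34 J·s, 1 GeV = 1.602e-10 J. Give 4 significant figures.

Mass density is [E]/(c²[L]³) = [E]⁴/(ℏ³c⁵).
1 GeV⁴ → 1/(ℏ³c⁵) × (1 GeV in J)⁴ = 2.316e20 kg/m³.
Convert the energy scale: 0.683 MeV⁴ = 6.83e-13 GeV⁴.
Result: 6.83e-13 × 2.316e20 = 1.582e8 kg/m³.

1.582e8 kg/m³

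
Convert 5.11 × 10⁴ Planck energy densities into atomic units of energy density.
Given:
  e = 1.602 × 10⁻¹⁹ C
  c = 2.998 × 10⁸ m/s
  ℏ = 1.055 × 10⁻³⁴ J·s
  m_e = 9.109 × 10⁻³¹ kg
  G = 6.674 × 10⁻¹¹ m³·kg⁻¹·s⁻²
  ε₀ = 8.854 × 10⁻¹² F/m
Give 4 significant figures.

Planck energy density: u_P = c⁷/(ℏG²) = 4.632 × 10¹¹³ J/m³
atomic unit of energy density: u_au = E_h/a₀³ = m_e⁴e¹⁰/((4πε₀)⁵ℏ⁸) = 2.929 × 10¹³ J/m³
5.11 × 10⁴ × 4.632 × 10¹¹³ / 2.929 × 10¹³ = 8.081 × 10¹⁰⁴

8.081 × 10¹⁰⁴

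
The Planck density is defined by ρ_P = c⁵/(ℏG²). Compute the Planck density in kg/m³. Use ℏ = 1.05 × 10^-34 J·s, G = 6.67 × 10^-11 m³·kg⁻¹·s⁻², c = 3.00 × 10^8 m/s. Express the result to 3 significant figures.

ρ_P = c⁵/(ℏG²)
  = 2.43 × 10^42 / 4.67 × 10^-55
  = 5.20 × 10^96 kg/m³

5.20 × 10^96 kg/m³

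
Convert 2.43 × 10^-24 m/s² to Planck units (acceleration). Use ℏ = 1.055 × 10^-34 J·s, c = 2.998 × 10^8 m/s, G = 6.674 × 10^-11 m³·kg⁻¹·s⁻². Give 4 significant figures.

Planck acceleration: a_P = √(c⁷/(ℏG)) = 5.560 × 10^51 m/s².
2.43 × 10^-24 / 5.560 × 10^51 = 4.370 × 10^-76

4.370 × 10^-76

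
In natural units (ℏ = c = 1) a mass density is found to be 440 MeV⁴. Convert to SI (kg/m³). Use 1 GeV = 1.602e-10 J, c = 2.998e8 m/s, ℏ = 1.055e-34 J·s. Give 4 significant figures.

Mass density is [E]/(c²[L]³) = [E]⁴/(ℏ³c⁵).
1 GeV⁴ → 1/(ℏ³c⁵) × (1 GeV in J)⁴ = 2.316e20 kg/m³.
Convert the energy scale: 440 MeV⁴ = 4.40e-10 GeV⁴.
Result: 4.40e-10 × 2.316e20 = 1.019e11 kg/m³.

1.019e11 kg/m³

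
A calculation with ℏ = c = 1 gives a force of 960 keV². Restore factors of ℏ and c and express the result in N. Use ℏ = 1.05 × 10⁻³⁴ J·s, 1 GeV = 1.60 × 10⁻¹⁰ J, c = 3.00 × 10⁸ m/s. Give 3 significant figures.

Force is [E]/[L] = [E]²/(ℏc); restore (ℏc)⁻¹.
1 GeV² → 1/(ℏc) × (1 GeV in J)² = 8.13 × 10⁵ N.
Convert the energy scale: 960 keV² = 9.60 × 10⁻¹⁰ GeV².
Result: 9.60 × 10⁻¹⁰ × 8.13 × 10⁵ = 7.80 × 10⁻⁴ N.

7.80 × 10⁻⁴ N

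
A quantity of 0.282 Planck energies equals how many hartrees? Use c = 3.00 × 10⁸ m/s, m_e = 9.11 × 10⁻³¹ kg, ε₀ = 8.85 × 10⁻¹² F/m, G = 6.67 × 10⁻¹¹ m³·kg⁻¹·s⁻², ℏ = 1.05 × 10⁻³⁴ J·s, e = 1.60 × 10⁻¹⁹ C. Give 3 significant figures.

1.26 × 10²⁶

Planck energy: E_P = √(ℏc⁵/G) = 1.96 × 10⁹ J
hartree: E_h = m_e e⁴/(4πε₀ℏ)² = 4.38 × 10⁻¹⁸ J
0.282 × 1.96 × 10⁹ / 4.38 × 10⁻¹⁸ = 1.26 × 10²⁶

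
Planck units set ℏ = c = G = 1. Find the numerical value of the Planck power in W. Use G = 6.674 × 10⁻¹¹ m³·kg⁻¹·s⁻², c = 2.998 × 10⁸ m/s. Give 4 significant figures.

From ℏ = c = G = 1 the power scale is P_P = c⁵/G.
  = 2.422 × 10⁴² / 6.674 × 10⁻¹¹
  = 3.629 × 10⁵² W

3.629 × 10⁵² W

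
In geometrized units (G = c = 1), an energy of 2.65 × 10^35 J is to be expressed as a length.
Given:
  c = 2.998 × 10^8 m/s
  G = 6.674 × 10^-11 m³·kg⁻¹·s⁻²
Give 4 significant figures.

2.189 × 10^-9 m

Energy → length via G/c⁴.
2.65 × 10^35 J × (G/c⁴) = 2.189 × 10^-9 m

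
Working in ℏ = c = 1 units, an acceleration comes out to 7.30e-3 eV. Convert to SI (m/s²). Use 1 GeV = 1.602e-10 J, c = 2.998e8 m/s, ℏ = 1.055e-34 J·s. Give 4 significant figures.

Acceleration is [L]/[T]² = c·[E]/ℏ.
1 GeV → c/ℏ × (1 GeV in J) = 4.552e32 m/s².
Convert the energy scale: 7.30e-3 eV = 7.30e-12 GeV.
Result: 7.30e-12 × 4.552e32 = 3.323e21 m/s².

3.323e21 m/s²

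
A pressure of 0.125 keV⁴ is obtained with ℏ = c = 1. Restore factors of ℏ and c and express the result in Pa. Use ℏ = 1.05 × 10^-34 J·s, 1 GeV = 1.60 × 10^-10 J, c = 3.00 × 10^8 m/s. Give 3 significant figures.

Pressure is [E]/[L]³ = [E]⁴/(ℏc)³.
1 GeV⁴ → 1/(ℏc)³ × (1 GeV in J)⁴ = 2.10 × 10^37 Pa.
Convert the energy scale: 0.125 keV⁴ = 1.25 × 10^-25 GeV⁴.
Result: 1.25 × 10^-25 × 2.10 × 10^37 = 2.62 × 10^12 Pa.

2.62 × 10^12 Pa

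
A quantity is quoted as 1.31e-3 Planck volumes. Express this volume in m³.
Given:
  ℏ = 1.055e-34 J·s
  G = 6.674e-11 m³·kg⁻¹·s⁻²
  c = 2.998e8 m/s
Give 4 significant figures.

5.533e-108 m³

One Planck volume: V_P = (ℏG/c³)^(3/2) = 4.224e-105 m³.
1.31e-3 × 4.224e-105 m³ = 5.533e-108 m³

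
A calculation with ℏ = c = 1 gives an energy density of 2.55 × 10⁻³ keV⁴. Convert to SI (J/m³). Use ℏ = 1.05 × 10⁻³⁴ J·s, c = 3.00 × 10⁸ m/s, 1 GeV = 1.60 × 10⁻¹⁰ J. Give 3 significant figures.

[E]/[L]³ = [E]⁴/(ℏc)³; restore (ℏc)⁻³.
1 GeV⁴ → 1/(ℏc)³ × (1 GeV in J)⁴ = 2.10 × 10³⁷ J/m³.
Convert the energy scale: 2.55 × 10⁻³ keV⁴ = 2.55 × 10⁻²⁷ GeV⁴.
Result: 2.55 × 10⁻²⁷ × 2.10 × 10³⁷ = 5.35 × 10¹⁰ J/m³.

5.35 × 10¹⁰ J/m³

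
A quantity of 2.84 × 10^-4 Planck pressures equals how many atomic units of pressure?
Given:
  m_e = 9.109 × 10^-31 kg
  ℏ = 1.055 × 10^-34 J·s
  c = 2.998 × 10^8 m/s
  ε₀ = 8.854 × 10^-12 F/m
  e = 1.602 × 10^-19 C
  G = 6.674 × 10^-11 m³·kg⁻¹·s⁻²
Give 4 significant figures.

Planck pressure: p_P = c⁷/(ℏG²) = 4.632 × 10^113 Pa
atomic unit of pressure: P_au = E_h/a₀³ = m_e⁴e¹⁰/((4πε₀)⁵ℏ⁸) = 2.929 × 10^13 Pa
2.84 × 10^-4 × 4.632 × 10^113 / 2.929 × 10^13 = 4.491 × 10^96

4.491 × 10^96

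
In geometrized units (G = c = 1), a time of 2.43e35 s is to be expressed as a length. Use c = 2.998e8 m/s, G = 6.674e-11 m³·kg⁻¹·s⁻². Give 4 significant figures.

7.285e43 m

Time → length via c.
2.43e35 s × (c) = 7.285e43 m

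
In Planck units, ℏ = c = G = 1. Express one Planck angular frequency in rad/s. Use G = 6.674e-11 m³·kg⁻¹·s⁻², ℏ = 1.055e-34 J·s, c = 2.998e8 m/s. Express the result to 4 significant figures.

From ℏ = c = G = 1 the angular frequency scale is ω_P = √(c⁵/(ℏG)).
  = √(3.440e86)
  = 1.855e43 rad/s

1.855e43 rad/s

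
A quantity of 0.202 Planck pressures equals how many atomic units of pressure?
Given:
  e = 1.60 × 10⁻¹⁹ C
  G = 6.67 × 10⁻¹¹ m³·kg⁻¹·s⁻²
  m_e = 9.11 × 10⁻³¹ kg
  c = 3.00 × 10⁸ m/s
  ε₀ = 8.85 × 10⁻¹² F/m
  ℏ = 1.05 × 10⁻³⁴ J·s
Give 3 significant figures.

3.14 × 10⁹⁹

Planck pressure: p_P = c⁷/(ℏG²) = 4.68 × 10¹¹³ Pa
atomic unit of pressure: P_au = E_h/a₀³ = m_e⁴e¹⁰/((4πε₀)⁵ℏ⁸) = 3.01 × 10¹³ Pa
0.202 × 4.68 × 10¹¹³ / 3.01 × 10¹³ = 3.14 × 10⁹⁹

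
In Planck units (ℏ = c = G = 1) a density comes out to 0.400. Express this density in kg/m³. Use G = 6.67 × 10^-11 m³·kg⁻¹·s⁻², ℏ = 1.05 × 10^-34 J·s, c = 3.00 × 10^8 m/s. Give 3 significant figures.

2.08 × 10^96 kg/m³

One Planck density: ρ_P = c⁵/(ℏG²) = 5.20 × 10^96 kg/m³.
0.400 × 5.20 × 10^96 kg/m³ = 2.08 × 10^96 kg/m³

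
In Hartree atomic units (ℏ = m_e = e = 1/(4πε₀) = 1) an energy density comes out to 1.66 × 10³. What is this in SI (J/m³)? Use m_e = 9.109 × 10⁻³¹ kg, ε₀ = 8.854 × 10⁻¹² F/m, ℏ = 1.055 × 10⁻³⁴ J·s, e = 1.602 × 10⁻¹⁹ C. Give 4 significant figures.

One atomic unit of energy density: u_au = E_h/a₀³ = m_e⁴e¹⁰/((4πε₀)⁵ℏ⁸) = 2.929 × 10¹³ J/m³.
1.66 × 10³ × 2.929 × 10¹³ J/m³ = 4.862 × 10¹⁶ J/m³

4.862 × 10¹⁶ J/m³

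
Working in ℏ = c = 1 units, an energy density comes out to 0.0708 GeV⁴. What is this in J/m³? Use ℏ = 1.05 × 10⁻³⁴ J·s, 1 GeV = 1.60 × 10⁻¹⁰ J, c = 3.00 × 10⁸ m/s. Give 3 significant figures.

1.48 × 10³⁶ J/m³

[E]/[L]³ = [E]⁴/(ℏc)³; restore (ℏc)⁻³.
1 GeV⁴ → 1/(ℏc)³ × (1 GeV in J)⁴ = 2.10 × 10³⁷ J/m³.
Result: 0.0708 × 2.10 × 10³⁷ = 1.48 × 10³⁶ J/m³.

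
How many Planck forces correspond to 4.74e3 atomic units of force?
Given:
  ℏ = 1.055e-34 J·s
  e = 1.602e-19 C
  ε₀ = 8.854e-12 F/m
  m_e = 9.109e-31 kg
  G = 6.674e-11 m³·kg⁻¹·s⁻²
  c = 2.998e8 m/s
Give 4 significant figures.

3.219e-48

atomic unit of force: F_au = E_h/a₀ = m_e²e⁶/((4πε₀)³ℏ⁴) = 8.220e-8 N
Planck force: F_P = c⁴/G = 1.210e44 N
4.74e3 × 8.220e-8 / 1.210e44 = 3.219e-48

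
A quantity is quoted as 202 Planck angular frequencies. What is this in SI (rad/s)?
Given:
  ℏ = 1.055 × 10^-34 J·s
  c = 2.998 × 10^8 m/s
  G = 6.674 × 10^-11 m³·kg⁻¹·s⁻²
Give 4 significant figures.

3.746 × 10^45 rad/s

One Planck angular frequency: ω_P = √(c⁵/(ℏG)) = 1.855 × 10^43 rad/s.
202 × 1.855 × 10^43 rad/s = 3.746 × 10^45 rad/s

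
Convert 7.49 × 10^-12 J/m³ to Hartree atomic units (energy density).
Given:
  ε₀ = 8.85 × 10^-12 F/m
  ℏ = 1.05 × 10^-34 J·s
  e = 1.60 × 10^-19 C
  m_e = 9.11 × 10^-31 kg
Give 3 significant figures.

2.49 × 10^-25

atomic unit of energy density: u_au = E_h/a₀³ = m_e⁴e¹⁰/((4πε₀)⁵ℏ⁸) = 3.01 × 10^13 J/m³.
7.49 × 10^-12 / 3.01 × 10^13 = 2.49 × 10^-25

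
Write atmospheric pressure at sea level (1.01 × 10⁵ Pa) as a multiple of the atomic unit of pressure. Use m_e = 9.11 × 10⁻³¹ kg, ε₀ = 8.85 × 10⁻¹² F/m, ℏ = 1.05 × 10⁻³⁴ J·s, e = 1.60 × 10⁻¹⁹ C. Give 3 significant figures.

atomic unit of pressure: P_au = E_h/a₀³ = m_e⁴e¹⁰/((4πε₀)⁵ℏ⁸) = 3.01 × 10¹³ Pa.
1.01 × 10⁵ / 3.01 × 10¹³ = 3.35 × 10⁻⁹

3.35 × 10⁻⁹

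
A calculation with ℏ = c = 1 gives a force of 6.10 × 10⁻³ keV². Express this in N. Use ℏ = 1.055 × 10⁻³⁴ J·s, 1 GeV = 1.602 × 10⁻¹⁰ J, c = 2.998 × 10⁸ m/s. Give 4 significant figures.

4.950 × 10⁻⁹ N

Force is [E]/[L] = [E]²/(ℏc); restore (ℏc)⁻¹.
1 GeV² → 1/(ℏc) × (1 GeV in J)² = 8.114 × 10⁵ N.
Convert the energy scale: 6.10 × 10⁻³ keV² = 6.10 × 10⁻¹⁵ GeV².
Result: 6.10 × 10⁻¹⁵ × 8.114 × 10⁵ = 4.950 × 10⁻⁹ N.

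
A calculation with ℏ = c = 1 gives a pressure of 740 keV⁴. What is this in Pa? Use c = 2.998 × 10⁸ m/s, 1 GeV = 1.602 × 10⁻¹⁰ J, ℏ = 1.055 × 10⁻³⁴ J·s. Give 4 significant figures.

Pressure is [E]/[L]³ = [E]⁴/(ℏc)³.
1 GeV⁴ → 1/(ℏc)³ × (1 GeV in J)⁴ = 2.082 × 10³⁷ Pa.
Convert the energy scale: 740 keV⁴ = 7.40 × 10⁻²² GeV⁴.
Result: 7.40 × 10⁻²² × 2.082 × 10³⁷ = 1.540 × 10¹⁶ Pa.

1.540 × 10¹⁶ Pa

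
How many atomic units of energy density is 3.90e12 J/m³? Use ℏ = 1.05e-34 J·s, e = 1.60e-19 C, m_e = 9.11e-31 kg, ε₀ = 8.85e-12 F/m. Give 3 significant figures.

atomic unit of energy density: u_au = E_h/a₀³ = m_e⁴e¹⁰/((4πε₀)⁵ℏ⁸) = 3.01e13 J/m³.
3.90e12 / 3.01e13 = 0.129

0.129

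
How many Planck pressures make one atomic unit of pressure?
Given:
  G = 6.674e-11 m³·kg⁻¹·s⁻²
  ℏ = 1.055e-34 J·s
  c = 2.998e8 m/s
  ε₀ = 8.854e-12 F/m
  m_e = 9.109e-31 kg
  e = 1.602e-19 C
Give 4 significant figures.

atomic unit of pressure: P_au = E_h/a₀³ = m_e⁴e¹⁰/((4πε₀)⁵ℏ⁸) = 2.929e13 Pa
Planck pressure: p_P = c⁷/(ℏG²) = 4.632e113 Pa
ratio = 2.929e13 / 4.632e113 = 6.323e-101

6.323e-101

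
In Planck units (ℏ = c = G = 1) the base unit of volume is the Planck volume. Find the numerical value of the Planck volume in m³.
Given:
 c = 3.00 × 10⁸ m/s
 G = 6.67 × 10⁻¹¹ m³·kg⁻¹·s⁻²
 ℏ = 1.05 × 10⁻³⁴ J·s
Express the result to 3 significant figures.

V_P = (ℏG/c³)^(3/2)
  = √(1.75 × 10⁻²⁰⁹)
  = 4.18 × 10⁻¹⁰⁵ m³

4.18 × 10⁻¹⁰⁵ m³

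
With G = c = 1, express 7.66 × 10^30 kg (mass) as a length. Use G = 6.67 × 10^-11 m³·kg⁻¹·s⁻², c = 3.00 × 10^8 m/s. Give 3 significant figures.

In G = c = 1 units mass has dimensions of length; the conversion factor is G/c².
7.66 × 10^30 kg × (G/c²) = 5.68 × 10^3 m

5.68 × 10^3 m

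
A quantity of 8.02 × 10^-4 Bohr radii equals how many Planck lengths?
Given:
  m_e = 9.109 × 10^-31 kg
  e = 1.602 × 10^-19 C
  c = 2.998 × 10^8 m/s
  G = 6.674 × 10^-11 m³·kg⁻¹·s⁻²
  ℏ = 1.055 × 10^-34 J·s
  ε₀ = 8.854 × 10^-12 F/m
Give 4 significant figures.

Bohr radius: a₀ = 4πε₀ℏ²/(m_e e²) = 5.297 × 10^-11 m
Planck length: ℓ_P = √(ℏG/c³) = 1.616 × 10^-35 m
8.02 × 10^-4 × 5.297 × 10^-11 / 1.616 × 10^-35 = 2.628 × 10^21

2.628 × 10^21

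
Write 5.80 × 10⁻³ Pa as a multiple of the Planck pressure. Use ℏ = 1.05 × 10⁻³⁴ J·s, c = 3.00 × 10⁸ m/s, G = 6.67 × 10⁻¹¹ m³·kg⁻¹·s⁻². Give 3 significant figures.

1.24 × 10⁻¹¹⁶

Planck pressure: p_P = c⁷/(ℏG²) = 4.68 × 10¹¹³ Pa.
5.80 × 10⁻³ / 4.68 × 10¹¹³ = 1.24 × 10⁻¹¹⁶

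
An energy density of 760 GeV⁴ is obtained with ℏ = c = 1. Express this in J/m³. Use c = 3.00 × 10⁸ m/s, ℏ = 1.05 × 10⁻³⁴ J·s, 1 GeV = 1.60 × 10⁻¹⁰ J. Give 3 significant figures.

1.59 × 10⁴⁰ J/m³

[E]/[L]³ = [E]⁴/(ℏc)³; restore (ℏc)⁻³.
1 GeV⁴ → 1/(ℏc)³ × (1 GeV in J)⁴ = 2.10 × 10³⁷ J/m³.
Result: 760 × 2.10 × 10³⁷ = 1.59 × 10⁴⁰ J/m³.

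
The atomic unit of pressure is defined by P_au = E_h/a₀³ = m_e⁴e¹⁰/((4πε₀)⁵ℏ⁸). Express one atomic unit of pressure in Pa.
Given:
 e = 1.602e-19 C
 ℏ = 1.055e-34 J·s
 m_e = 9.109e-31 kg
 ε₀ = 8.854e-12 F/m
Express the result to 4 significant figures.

2.929e13 Pa

P_au = E_h/a₀³ = m_e⁴e¹⁰/((4πε₀)⁵ℏ⁸)
E_h = 4.354e-18 J
a₀ = 5.297e-11 m
E_h/a₀³ = 2.929e13 Pa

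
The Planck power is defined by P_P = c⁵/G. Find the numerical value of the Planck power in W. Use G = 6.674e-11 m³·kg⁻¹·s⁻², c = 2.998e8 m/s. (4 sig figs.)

3.629e52 W

P_P = c⁵/G
  = 2.422e42 / 6.674e-11
  = 3.629e52 W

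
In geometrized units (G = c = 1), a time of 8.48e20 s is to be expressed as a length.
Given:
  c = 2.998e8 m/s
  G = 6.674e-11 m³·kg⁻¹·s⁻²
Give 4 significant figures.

2.542e29 m

Time → length via c.
8.48e20 s × (c) = 2.542e29 m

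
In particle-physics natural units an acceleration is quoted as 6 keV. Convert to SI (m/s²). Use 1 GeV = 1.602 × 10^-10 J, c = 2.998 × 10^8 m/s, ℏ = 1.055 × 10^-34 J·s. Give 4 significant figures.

Acceleration is [L]/[T]² = c·[E]/ℏ.
1 GeV → c/ℏ × (1 GeV in J) = 4.552 × 10^32 m/s².
Convert the energy scale: 6 keV = 6.00 × 10^-6 GeV.
Result: 6.00 × 10^-6 × 4.552 × 10^32 = 2.731 × 10^27 m/s².

2.731 × 10^27 m/s²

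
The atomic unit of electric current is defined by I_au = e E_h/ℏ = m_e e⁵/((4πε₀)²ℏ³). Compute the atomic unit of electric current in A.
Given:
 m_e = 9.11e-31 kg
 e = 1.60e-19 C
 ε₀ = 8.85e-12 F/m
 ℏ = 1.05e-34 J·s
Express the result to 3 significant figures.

I_au = e E_h/ℏ = m_e e⁵/((4πε₀)²ℏ³)
E_h = 4.38e-18 J
e·E_h/ℏ = 6.67e-3 A

6.67e-3 A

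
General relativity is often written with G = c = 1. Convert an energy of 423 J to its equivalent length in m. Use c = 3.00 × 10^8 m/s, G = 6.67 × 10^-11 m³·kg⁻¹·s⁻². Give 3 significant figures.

3.48 × 10^-42 m

Energy → length via G/c⁴.
423 J × (G/c⁴) = 3.48 × 10^-42 m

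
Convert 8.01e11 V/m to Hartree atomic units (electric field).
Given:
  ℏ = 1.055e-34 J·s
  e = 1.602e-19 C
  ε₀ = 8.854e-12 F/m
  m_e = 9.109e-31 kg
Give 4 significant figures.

1.561

atomic unit of electric field: E_au = E_h/(e a₀) = m_e²e⁵/((4πε₀)³ℏ⁴) = 5.131e11 V/m.
8.01e11 / 5.131e11 = 1.561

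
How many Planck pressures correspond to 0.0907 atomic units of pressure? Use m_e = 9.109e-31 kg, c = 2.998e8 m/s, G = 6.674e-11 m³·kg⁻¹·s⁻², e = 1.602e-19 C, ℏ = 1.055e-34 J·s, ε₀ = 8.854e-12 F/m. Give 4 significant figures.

atomic unit of pressure: P_au = E_h/a₀³ = m_e⁴e¹⁰/((4πε₀)⁵ℏ⁸) = 2.929e13 Pa
Planck pressure: p_P = c⁷/(ℏG²) = 4.632e113 Pa
0.0907 × 2.929e13 / 4.632e113 = 5.735e-102

5.735e-102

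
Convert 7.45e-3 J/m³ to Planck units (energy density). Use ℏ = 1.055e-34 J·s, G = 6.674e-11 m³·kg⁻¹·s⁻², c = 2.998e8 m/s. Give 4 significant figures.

1.608e-116

Planck energy density: u_P = c⁷/(ℏG²) = 4.632e113 J/m³.
7.45e-3 / 4.632e113 = 1.608e-116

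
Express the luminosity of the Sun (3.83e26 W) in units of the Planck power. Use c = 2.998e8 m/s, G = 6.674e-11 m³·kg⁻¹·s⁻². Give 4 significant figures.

1.055e-26

Planck power: P_P = c⁵/G = 3.629e52 W.
3.83e26 / 3.629e52 = 1.055e-26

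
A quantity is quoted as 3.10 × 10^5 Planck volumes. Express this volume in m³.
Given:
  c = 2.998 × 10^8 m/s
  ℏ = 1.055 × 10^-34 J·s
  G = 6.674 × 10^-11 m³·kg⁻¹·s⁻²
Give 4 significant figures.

1.309 × 10^-99 m³

One Planck volume: V_P = (ℏG/c³)^(3/2) = 4.224 × 10^-105 m³.
3.10 × 10^5 × 4.224 × 10^-105 m³ = 1.309 × 10^-99 m³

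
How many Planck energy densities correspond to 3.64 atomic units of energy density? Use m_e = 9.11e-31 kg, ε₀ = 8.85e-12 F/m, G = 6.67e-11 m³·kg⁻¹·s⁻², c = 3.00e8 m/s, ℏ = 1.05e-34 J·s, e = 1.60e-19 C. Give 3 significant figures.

2.34e-100

atomic unit of energy density: u_au = E_h/a₀³ = m_e⁴e¹⁰/((4πε₀)⁵ℏ⁸) = 3.01e13 J/m³
Planck energy density: u_P = c⁷/(ℏG²) = 4.68e113 J/m³
3.64 × 3.01e13 / 4.68e113 = 2.34e-100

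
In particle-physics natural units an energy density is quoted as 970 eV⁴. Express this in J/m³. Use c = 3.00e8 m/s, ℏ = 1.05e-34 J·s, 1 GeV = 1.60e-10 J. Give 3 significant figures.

[E]/[L]³ = [E]⁴/(ℏc)³; restore (ℏc)⁻³.
1 GeV⁴ → 1/(ℏc)³ × (1 GeV in J)⁴ = 2.10e37 J/m³.
Convert the energy scale: 970 eV⁴ = 9.70e-34 GeV⁴.
Result: 9.70e-34 × 2.10e37 = 2.03e4 J/m³.

2.03e4 J/m³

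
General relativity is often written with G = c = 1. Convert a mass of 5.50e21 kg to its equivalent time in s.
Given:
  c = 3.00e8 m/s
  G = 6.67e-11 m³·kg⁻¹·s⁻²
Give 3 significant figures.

Mass → time via G/c³.
5.50e21 kg × (G/c³) = 1.36e-14 s

1.36e-14 s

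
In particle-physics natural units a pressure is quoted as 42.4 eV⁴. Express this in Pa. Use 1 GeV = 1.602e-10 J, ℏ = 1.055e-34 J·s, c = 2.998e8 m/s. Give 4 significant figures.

882.6 Pa

Pressure is [E]/[L]³ = [E]⁴/(ℏc)³.
1 GeV⁴ → 1/(ℏc)³ × (1 GeV in J)⁴ = 2.082e37 Pa.
Convert the energy scale: 42.4 eV⁴ = 4.24e-35 GeV⁴.
Result: 4.24e-35 × 2.082e37 = 882.6 Pa.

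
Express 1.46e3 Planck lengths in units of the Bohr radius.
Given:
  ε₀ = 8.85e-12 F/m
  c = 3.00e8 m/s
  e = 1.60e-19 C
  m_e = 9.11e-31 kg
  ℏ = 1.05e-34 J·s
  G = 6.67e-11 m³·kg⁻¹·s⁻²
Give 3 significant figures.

Planck length: ℓ_P = √(ℏG/c³) = 1.61e-35 m
Bohr radius: a₀ = 4πε₀ℏ²/(m_e e²) = 5.26e-11 m
1.46e3 × 1.61e-35 / 5.26e-11 = 4.47e-22

4.47e-22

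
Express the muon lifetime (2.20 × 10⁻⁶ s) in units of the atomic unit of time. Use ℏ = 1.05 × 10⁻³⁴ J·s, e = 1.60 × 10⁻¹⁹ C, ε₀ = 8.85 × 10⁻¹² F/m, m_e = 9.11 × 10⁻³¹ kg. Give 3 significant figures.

9.17 × 10¹⁰

atomic unit of time: τ_au = (4πε₀)²ℏ³/(m_e e⁴) = 2.40 × 10⁻¹⁷ s.
2.20 × 10⁻⁶ / 2.40 × 10⁻¹⁷ = 9.17 × 10¹⁰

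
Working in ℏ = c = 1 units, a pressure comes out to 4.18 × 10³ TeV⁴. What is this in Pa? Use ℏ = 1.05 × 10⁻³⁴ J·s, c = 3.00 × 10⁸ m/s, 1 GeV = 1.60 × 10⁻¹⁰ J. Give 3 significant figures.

8.76 × 10⁵² Pa

Pressure is [E]/[L]³ = [E]⁴/(ℏc)³.
1 GeV⁴ → 1/(ℏc)³ × (1 GeV in J)⁴ = 2.10 × 10³⁷ Pa.
Convert the energy scale: 4.18 × 10³ TeV⁴ = 4.18 × 10¹⁵ GeV⁴.
Result: 4.18 × 10¹⁵ × 2.10 × 10³⁷ = 8.76 × 10⁵² Pa.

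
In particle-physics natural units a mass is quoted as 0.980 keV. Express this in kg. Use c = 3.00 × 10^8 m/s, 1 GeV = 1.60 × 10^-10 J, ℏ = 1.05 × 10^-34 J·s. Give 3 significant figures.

Mass is [E]/c²; divide by c².
1 GeV → 1/c² × (1 GeV in J) = 1.78 × 10^-27 kg.
Convert the energy scale: 0.980 keV = 9.80 × 10^-7 GeV.
Result: 9.80 × 10^-7 × 1.78 × 10^-27 = 1.74 × 10^-33 kg.

1.74 × 10^-33 kg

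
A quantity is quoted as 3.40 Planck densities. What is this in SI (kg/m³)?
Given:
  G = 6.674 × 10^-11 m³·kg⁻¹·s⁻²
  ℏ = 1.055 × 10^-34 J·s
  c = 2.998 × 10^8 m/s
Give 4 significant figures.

1.752 × 10^97 kg/m³

One Planck density: ρ_P = c⁵/(ℏG²) = 5.154 × 10^96 kg/m³.
3.40 × 5.154 × 10^96 kg/m³ = 1.752 × 10^97 kg/m³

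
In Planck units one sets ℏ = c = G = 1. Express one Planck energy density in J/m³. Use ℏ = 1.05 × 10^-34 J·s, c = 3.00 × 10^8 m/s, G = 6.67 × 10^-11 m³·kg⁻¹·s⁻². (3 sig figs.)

4.68 × 10^113 J/m³

u_P = c⁷/(ℏG²)
  = 2.19 × 10^59 / 4.67 × 10^-55
  = 4.68 × 10^113 J/m³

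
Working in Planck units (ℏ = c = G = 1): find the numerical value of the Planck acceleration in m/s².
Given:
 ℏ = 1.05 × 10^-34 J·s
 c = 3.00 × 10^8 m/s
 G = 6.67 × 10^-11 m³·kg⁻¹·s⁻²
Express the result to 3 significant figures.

From ℏ = c = G = 1 the acceleration scale is a_P = √(c⁷/(ℏG)).
  = √(3.12 × 10^103)
  = 5.59 × 10^51 m/s²

5.59 × 10^51 m/s²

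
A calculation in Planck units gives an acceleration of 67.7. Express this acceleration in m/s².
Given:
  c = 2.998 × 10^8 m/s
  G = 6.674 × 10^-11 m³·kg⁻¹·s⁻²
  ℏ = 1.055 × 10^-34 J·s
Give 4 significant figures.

One Planck acceleration: a_P = √(c⁷/(ℏG)) = 5.560 × 10^51 m/s².
67.7 × 5.560 × 10^51 m/s² = 3.764 × 10^53 m/s²

3.764 × 10^53 m/s²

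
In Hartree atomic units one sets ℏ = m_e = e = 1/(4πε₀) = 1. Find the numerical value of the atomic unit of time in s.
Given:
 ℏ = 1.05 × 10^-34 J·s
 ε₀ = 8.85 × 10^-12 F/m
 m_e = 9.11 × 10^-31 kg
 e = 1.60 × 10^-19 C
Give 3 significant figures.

τ_au = (4πε₀)²ℏ³/(m_e e⁴)
E_h = 4.38 × 10^-18 J
ℏ/E_h = 2.40 × 10^-17 s

2.40 × 10^-17 s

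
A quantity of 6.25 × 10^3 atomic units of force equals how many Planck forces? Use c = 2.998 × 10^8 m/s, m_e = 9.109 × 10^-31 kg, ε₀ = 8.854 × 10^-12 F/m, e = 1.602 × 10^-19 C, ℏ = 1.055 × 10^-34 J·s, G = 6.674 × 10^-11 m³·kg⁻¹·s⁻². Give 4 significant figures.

4.244 × 10^-48

atomic unit of force: F_au = E_h/a₀ = m_e²e⁶/((4πε₀)³ℏ⁴) = 8.220 × 10^-8 N
Planck force: F_P = c⁴/G = 1.210 × 10^44 N
6.25 × 10^3 × 8.220 × 10^-8 / 1.210 × 10^44 = 4.244 × 10^-48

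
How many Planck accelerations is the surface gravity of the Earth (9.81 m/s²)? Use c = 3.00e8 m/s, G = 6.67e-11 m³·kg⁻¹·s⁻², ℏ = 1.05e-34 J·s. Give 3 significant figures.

1.76e-51

Planck acceleration: a_P = √(c⁷/(ℏG)) = 5.59e51 m/s².
9.81 / 5.59e51 = 1.76e-51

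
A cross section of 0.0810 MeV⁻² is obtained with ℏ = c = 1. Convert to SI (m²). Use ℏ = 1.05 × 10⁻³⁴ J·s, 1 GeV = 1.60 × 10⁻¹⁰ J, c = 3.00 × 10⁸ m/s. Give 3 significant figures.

Area is [L]² = [E]⁻²·(ℏc)²; restore (ℏc)².
1 GeV⁻² → (ℏc)² × (1 GeV in J)⁻² = 3.88 × 10⁻³² m².
Convert the energy scale: 0.0810 MeV⁻² = 8.10 × 10⁴ GeV⁻².
Result: 8.10 × 10⁴ × 3.88 × 10⁻³² = 3.14 × 10⁻²⁷ m².

3.14 × 10⁻²⁷ m²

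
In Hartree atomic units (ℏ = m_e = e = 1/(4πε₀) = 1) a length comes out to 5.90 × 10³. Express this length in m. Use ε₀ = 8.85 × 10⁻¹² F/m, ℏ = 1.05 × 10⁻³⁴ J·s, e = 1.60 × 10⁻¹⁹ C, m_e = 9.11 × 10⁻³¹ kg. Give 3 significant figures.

3.10 × 10⁻⁷ m

One Bohr radius: a₀ = 4πε₀ℏ²/(m_e e²) = 5.26 × 10⁻¹¹ m.
5.90 × 10³ × 5.26 × 10⁻¹¹ m = 3.10 × 10⁻⁷ m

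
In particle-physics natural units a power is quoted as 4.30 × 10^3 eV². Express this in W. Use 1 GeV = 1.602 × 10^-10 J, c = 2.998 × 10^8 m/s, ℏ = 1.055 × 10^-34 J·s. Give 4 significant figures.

Power is [E]/[T] = [E]²/ℏ.
1 GeV² → 1/ℏ × (1 GeV in J)² = 2.433 × 10^14 W.
Convert the energy scale: 4.30 × 10^3 eV² = 4.30 × 10^-15 GeV².
Result: 4.30 × 10^-15 × 2.433 × 10^14 = 1.046 W.

1.046 W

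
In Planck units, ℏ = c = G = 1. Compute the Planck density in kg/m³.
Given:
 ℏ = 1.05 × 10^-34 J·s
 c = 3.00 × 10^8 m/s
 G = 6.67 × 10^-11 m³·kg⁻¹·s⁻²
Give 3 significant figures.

The unique combination of the constants set to 1 with dimensions of density is ρ_P = c⁵/(ℏG²).
  = 2.43 × 10^42 / 4.67 × 10^-55
  = 5.20 × 10^96 kg/m³

5.20 × 10^96 kg/m³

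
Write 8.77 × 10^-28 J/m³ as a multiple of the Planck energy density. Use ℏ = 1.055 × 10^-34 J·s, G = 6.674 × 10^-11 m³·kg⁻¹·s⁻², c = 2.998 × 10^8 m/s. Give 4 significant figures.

Planck energy density: u_P = c⁷/(ℏG²) = 4.632 × 10^113 J/m³.
8.77 × 10^-28 / 4.632 × 10^113 = 1.893 × 10^-141

1.893 × 10^-141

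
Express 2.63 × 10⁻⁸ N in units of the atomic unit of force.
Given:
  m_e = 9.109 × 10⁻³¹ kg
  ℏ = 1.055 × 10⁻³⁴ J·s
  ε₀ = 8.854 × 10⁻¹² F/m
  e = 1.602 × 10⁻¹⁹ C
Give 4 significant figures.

atomic unit of force: F_au = E_h/a₀ = m_e²e⁶/((4πε₀)³ℏ⁴) = 8.220 × 10⁻⁸ N.
2.63 × 10⁻⁸ / 8.220 × 10⁻⁸ = 0.3200

0.3200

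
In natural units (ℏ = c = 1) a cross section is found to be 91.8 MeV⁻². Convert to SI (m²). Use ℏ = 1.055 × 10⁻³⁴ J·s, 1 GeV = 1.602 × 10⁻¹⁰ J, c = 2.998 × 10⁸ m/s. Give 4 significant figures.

3.578 × 10⁻²⁴ m²

Area is [L]² = [E]⁻²·(ℏc)²; restore (ℏc)².
1 GeV⁻² → (ℏc)² × (1 GeV in J)⁻² = 3.898 × 10⁻³² m².
Convert the energy scale: 91.8 MeV⁻² = 9.18 × 10⁷ GeV⁻².
Result: 9.18 × 10⁷ × 3.898 × 10⁻³² = 3.578 × 10⁻²⁴ m².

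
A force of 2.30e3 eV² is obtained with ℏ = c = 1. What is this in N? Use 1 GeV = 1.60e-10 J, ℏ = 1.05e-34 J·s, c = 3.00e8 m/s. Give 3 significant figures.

Force is [E]/[L] = [E]²/(ℏc); restore (ℏc)⁻¹.
1 GeV² → 1/(ℏc) × (1 GeV in J)² = 8.13e5 N.
Convert the energy scale: 2.30e3 eV² = 2.30e-15 GeV².
Result: 2.30e-15 × 8.13e5 = 1.87e-9 N.

1.87e-9 N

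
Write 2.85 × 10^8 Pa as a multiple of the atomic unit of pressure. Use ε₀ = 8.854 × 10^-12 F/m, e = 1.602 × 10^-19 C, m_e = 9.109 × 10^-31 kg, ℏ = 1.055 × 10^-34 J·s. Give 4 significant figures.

9.730 × 10^-6

atomic unit of pressure: P_au = E_h/a₀³ = m_e⁴e¹⁰/((4πε₀)⁵ℏ⁸) = 2.929 × 10^13 Pa.
2.85 × 10^8 / 2.929 × 10^13 = 9.730 × 10^-6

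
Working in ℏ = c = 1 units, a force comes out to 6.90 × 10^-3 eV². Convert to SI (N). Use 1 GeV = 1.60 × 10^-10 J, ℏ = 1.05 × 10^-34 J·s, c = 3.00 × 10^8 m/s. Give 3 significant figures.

Force is [E]/[L] = [E]²/(ℏc); restore (ℏc)⁻¹.
1 GeV² → 1/(ℏc) × (1 GeV in J)² = 8.13 × 10^5 N.
Convert the energy scale: 6.90 × 10^-3 eV² = 6.90 × 10^-21 GeV².
Result: 6.90 × 10^-21 × 8.13 × 10^5 = 5.61 × 10^-15 N.

5.61 × 10^-15 N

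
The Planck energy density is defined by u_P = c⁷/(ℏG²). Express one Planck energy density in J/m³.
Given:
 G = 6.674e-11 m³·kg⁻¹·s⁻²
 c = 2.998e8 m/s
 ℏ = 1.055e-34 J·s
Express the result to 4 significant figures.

u_P = c⁷/(ℏG²)
  = 2.177e59 / 4.699e-55
  = 4.632e113 J/m³

4.632e113 J/m³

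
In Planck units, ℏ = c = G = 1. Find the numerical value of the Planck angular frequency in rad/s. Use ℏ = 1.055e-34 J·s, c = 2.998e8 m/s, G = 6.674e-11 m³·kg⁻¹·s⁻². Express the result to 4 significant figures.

1.855e43 rad/s

Dimensional analysis gives ω_P = √(c⁵/(ℏG)).
  = √(3.440e86)
  = 1.855e43 rad/s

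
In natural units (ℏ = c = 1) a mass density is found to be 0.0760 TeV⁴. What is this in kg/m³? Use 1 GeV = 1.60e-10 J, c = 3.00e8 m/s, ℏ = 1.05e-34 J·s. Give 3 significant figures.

1.77e31 kg/m³

Mass density is [E]/(c²[L]³) = [E]⁴/(ℏ³c⁵).
1 GeV⁴ → 1/(ℏ³c⁵) × (1 GeV in J)⁴ = 2.33e20 kg/m³.
Convert the energy scale: 0.0760 TeV⁴ = 7.60e10 GeV⁴.
Result: 7.60e10 × 2.33e20 = 1.77e31 kg/m³.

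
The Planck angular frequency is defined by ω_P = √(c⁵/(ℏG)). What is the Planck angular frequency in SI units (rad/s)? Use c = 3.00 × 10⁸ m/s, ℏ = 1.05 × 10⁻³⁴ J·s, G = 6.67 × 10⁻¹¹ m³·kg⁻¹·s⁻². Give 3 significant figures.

ω_P = √(c⁵/(ℏG))
  = √(3.47 × 10⁸⁶)
  = 1.86 × 10⁴³ rad/s

1.86 × 10⁴³ rad/s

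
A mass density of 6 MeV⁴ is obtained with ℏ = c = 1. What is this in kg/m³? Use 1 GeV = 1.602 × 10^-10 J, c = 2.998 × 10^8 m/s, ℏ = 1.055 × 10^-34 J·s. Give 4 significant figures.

1.390 × 10^9 kg/m³

Mass density is [E]/(c²[L]³) = [E]⁴/(ℏ³c⁵).
1 GeV⁴ → 1/(ℏ³c⁵) × (1 GeV in J)⁴ = 2.316 × 10^20 kg/m³.
Convert the energy scale: 6 MeV⁴ = 6.00 × 10^-12 GeV⁴.
Result: 6.00 × 10^-12 × 2.316 × 10^20 = 1.390 × 10^9 kg/m³.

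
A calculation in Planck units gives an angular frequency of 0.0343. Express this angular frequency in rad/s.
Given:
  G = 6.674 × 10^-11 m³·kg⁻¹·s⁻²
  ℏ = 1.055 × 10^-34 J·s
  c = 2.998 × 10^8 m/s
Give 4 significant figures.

6.361 × 10^41 rad/s

One Planck angular frequency: ω_P = √(c⁵/(ℏG)) = 1.855 × 10^43 rad/s.
0.0343 × 1.855 × 10^43 rad/s = 6.361 × 10^41 rad/s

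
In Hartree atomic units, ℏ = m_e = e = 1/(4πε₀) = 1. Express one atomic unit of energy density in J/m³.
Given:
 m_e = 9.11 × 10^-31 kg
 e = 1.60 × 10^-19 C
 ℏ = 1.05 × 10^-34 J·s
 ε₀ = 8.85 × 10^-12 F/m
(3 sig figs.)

3.01 × 10^13 J/m³

From ℏ = m_e = e = 1/(4πε₀) = 1 the energy density scale is u_au = E_h/a₀³ = m_e⁴e¹⁰/((4πε₀)⁵ℏ⁸).
E_h = 4.38 × 10^-18 J
a₀ = 5.26 × 10^-11 m
E_h/a₀³ = 3.01 × 10^13 J/m³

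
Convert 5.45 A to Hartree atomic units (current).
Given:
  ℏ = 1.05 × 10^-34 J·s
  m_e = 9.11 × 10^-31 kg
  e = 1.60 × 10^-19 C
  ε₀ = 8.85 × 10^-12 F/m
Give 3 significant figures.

atomic unit of electric current: I_au = e E_h/ℏ = m_e e⁵/((4πε₀)²ℏ³) = 6.67 × 10^-3 A.
5.45 / 6.67 × 10^-3 = 817

817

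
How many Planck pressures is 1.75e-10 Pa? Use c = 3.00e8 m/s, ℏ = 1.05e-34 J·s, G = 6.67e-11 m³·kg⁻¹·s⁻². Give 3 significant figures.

3.74e-124

Planck pressure: p_P = c⁷/(ℏG²) = 4.68e113 Pa.
1.75e-10 / 4.68e113 = 3.74e-124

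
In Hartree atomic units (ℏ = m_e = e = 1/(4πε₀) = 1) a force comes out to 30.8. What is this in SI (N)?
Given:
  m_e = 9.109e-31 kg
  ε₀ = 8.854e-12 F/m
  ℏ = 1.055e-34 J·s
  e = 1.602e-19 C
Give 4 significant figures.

2.532e-6 N

One atomic unit of force: F_au = E_h/a₀ = m_e²e⁶/((4πε₀)³ℏ⁴) = 8.220e-8 N.
30.8 × 8.220e-8 N = 2.532e-6 N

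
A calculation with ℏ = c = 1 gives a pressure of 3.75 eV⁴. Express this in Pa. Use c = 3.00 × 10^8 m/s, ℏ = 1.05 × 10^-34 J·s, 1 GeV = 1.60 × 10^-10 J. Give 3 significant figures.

78.6 Pa

Pressure is [E]/[L]³ = [E]⁴/(ℏc)³.
1 GeV⁴ → 1/(ℏc)³ × (1 GeV in J)⁴ = 2.10 × 10^37 Pa.
Convert the energy scale: 3.75 eV⁴ = 3.75 × 10^-36 GeV⁴.
Result: 3.75 × 10^-36 × 2.10 × 10^37 = 78.6 Pa.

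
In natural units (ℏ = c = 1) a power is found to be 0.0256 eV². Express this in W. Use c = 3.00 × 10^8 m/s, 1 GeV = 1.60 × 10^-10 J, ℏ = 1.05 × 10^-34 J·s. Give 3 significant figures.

6.24 × 10^-6 W

Power is [E]/[T] = [E]²/ℏ.
1 GeV² → 1/ℏ × (1 GeV in J)² = 2.44 × 10^14 W.
Convert the energy scale: 0.0256 eV² = 2.56 × 10^-20 GeV².
Result: 2.56 × 10^-20 × 2.44 × 10^14 = 6.24 × 10^-6 W.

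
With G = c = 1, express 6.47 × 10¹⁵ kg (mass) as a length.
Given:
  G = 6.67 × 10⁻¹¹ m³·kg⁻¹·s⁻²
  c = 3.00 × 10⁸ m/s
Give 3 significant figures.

In G = c = 1 units mass has dimensions of length; the conversion factor is G/c².
6.47 × 10¹⁵ kg × (G/c²) = 4.79 × 10⁻¹² m

4.79 × 10⁻¹² m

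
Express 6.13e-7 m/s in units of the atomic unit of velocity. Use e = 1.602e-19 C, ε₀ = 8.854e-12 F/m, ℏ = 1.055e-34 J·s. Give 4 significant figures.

2.804e-13

atomic unit of velocity: v_au = e²/(4πε₀ℏ) = 2.186e6 m/s.
6.13e-7 / 2.186e6 = 2.804e-13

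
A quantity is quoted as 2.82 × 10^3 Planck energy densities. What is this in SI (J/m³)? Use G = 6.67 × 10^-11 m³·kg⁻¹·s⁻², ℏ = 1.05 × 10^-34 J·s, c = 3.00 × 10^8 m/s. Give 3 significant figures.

1.32 × 10^117 J/m³

One Planck energy density: u_P = c⁷/(ℏG²) = 4.68 × 10^113 J/m³.
2.82 × 10^3 × 4.68 × 10^113 J/m³ = 1.32 × 10^117 J/m³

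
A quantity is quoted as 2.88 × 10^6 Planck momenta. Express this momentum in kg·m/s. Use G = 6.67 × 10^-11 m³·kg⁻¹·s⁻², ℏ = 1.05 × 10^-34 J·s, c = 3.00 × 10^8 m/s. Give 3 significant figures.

One Planck momentum: p_P = √(ℏc³/G) = 6.52 kg·m/s.
2.88 × 10^6 × 6.52 kg·m/s = 1.88 × 10^7 kg·m/s

1.88 × 10^7 kg·m/s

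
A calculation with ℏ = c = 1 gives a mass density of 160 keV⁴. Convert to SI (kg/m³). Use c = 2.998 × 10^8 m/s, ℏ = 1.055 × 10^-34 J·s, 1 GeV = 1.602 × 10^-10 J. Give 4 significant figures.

0.03706 kg/m³

Mass density is [E]/(c²[L]³) = [E]⁴/(ℏ³c⁵).
1 GeV⁴ → 1/(ℏ³c⁵) × (1 GeV in J)⁴ = 2.316 × 10^20 kg/m³.
Convert the energy scale: 160 keV⁴ = 1.60 × 10^-22 GeV⁴.
Result: 1.60 × 10^-22 × 2.316 × 10^20 = 0.03706 kg/m³.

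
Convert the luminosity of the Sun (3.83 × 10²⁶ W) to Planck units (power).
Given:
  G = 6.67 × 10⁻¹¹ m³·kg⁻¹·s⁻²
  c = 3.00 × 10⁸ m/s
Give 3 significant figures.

1.05 × 10⁻²⁶

Planck power: P_P = c⁵/G = 3.64 × 10⁵² W.
3.83 × 10²⁶ / 3.64 × 10⁵² = 1.05 × 10⁻²⁶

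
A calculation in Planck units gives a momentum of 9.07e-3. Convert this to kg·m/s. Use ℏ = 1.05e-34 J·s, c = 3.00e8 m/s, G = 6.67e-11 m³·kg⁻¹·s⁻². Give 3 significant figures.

One Planck momentum: p_P = √(ℏc³/G) = 6.52 kg·m/s.
9.07e-3 × 6.52 kg·m/s = 0.0591 kg·m/s

0.0591 kg·m/s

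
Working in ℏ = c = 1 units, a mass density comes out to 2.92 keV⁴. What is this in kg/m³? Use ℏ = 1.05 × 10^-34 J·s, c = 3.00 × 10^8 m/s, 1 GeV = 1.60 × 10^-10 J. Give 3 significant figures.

6.80 × 10^-4 kg/m³

Mass density is [E]/(c²[L]³) = [E]⁴/(ℏ³c⁵).
1 GeV⁴ → 1/(ℏ³c⁵) × (1 GeV in J)⁴ = 2.33 × 10^20 kg/m³.
Convert the energy scale: 2.92 keV⁴ = 2.92 × 10^-24 GeV⁴.
Result: 2.92 × 10^-24 × 2.33 × 10^20 = 6.80 × 10^-4 kg/m³.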